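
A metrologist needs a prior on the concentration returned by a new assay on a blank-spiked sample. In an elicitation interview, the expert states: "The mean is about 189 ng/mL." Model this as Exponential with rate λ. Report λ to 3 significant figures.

Exponential mean = 1/λ, so λ = 1/189.0 = 0.00529.

λ ≈ 0.00529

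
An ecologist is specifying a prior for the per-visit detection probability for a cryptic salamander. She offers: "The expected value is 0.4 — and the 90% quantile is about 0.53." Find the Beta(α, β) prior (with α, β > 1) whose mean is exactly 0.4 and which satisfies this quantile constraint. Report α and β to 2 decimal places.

α ≈ 9.46, β ≈ 14.18

With mean 0.4 fixed, write α = 0.4s, β = 0.6s where s = α+β.
Need P(θ < 0.53) = 0.9 under Beta(0.4s, 0.6s). Normal approximation: (q−m)/√(m(1−m)/s) ≈ z_{0.9} = 1.28, so s ≈ 0.4·0.6·(1.28)²/(0.53−0.4)² = 23.3.
At s = 23.3: P(θ<0.53) ≈ 0.899. Adjusting to match 0.9 gives s ≈ 23.64.
So α = 0.4·23.64 ≈ 9.46, β = 0.6·23.64 ≈ 14.18.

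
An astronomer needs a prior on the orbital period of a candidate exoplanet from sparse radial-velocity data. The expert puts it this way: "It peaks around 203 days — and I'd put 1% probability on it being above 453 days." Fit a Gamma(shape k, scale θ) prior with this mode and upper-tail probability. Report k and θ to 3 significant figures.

k ≈ 8.46, θ ≈ 27.2

Gamma(k,θ) with k>1 has mode (k−1)θ, so θ = 203/(k−1).
Need P(X < 453) = 0.99 with θ tied to k this way. Start at k = 2, θ = 203: P(X<453) ≈ 0.653.
Too low — raise k to concentrate. Iterating converges to k ≈ 8.46.
Then θ = 203/(8.46−1) ≈ 27.2.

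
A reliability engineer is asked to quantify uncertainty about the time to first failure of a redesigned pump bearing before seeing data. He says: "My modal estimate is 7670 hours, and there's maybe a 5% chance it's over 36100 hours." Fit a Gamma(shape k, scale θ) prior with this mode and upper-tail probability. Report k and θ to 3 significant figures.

k ≈ 2.01, θ ≈ 7580

Gamma(k,θ) with k>1 has mode (k−1)θ, so θ = 7670/(k−1).
Need P(X < 36100) = 0.95 with θ tied to k this way. Start at k = 2, θ = 7670: P(X<36100) ≈ 0.948.
Too low — raise k to concentrate. Iterating converges to k ≈ 2.01.
Then θ = 7670/(2.01−1) ≈ 7580.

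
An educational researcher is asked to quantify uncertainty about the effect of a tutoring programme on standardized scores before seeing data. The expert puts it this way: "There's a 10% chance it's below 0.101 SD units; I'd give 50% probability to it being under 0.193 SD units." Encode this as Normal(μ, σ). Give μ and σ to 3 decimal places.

μ = 0.193, σ = 0.072

The p-quantile of Normal(μ,σ) is μ + z_p·σ, with z_{0.1} = -1.282 and z_{0.5} = 0.
Eliminate σ: μ = (z₂·x₁ − z₁·x₂)/(z₂ − z₁) = (0·0.101 − (-1.282)·0.193)/1.282 = 0.193.
Then σ = (x₂ − x₁)/(z₂ − z₁) = (0.193 − 0.101)/1.282 = 0.072.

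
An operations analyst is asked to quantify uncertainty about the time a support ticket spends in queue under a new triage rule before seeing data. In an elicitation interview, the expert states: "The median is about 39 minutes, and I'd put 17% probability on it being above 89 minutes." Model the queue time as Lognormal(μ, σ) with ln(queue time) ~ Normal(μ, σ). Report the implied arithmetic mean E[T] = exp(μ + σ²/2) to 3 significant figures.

If T ~ Lognormal(μ,σ) then ln T ~ Normal(μ,σ), so the p-quantile of ln T is μ + z_p·σ.
ln(39) = 3.664 and ln(89) = 4.489; z_{0.5} = 0, z_{0.83} = 0.9542.
σ = (4.489 − 3.664)/(0.9542 − (0)) = 0.865.
μ = 3.664 − (0)·0.865 = 3.664.
E[T] = exp(μ + σ²/2) = exp(3.664 + 0.3739) = 56.7 minutes.

E[T] ≈ 56.7 minutes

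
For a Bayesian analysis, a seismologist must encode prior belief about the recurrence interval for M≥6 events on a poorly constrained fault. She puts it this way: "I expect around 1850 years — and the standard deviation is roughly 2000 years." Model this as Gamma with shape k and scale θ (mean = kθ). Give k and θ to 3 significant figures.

For Gamma(k, scale θ): mean = kθ, variance = kθ², so CV = 1/√k.
CV = SD/mean = 2000/1850 = 1.081, hence k = 1/CV² = 0.856.
Then θ = mean/k = 1850/0.856 = 2160.

k ≈ 0.856, θ ≈ 2160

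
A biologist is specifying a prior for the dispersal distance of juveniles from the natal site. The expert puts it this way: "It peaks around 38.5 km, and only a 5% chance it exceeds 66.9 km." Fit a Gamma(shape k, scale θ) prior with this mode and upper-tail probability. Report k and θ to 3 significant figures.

Gamma(k,θ) with k>1 has mode (k−1)θ, so θ = 38.5/(k−1).
Need P(X < 66.9) = 0.95 with θ tied to k this way. Start at k = 2, θ = 38.5: P(X<66.9) ≈ 0.518.
Too low — raise k to concentrate. Iterating converges to k ≈ 10.1.
Then θ = 38.5/(10.1−1) ≈ 4.21.

k ≈ 10.1, θ ≈ 4.21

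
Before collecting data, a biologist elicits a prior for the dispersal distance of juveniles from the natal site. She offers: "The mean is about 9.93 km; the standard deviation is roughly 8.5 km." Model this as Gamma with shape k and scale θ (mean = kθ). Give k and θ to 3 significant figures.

For Gamma(k, scale θ): mean = kθ, variance = kθ², so CV = 1/√k.
CV = SD/mean = 8.5/9.93 = 0.856, hence k = 1/CV² = 1.36.
Then θ = mean/k = 9.93/1.36 = 7.28.

k ≈ 1.36, θ ≈ 7.28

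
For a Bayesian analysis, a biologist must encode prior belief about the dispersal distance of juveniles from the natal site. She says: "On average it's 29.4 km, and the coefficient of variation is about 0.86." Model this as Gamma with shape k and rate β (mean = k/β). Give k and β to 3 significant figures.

For Gamma(k, rate β): mean = k/β, variance = k/β², so CV = 1/√k.
CV = 0.86, hence k = 1/CV² = 1.35.
Then β = k/mean = 1.35/29.4 = 0.046.

k ≈ 1.35, β ≈ 0.046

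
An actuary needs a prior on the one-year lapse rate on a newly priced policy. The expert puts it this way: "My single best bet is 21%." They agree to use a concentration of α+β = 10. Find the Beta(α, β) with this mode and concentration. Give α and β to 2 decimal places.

α = 2.68, β = 7.32

For α,β > 1 the Beta mode is (α−1)/(α+β−2). With α+β = 10, the mode is (α−1)/8.
Set (α−1)/8 = 0.21 → α = 1 + 0.21·8 = 2.68.
β = 10 − α = 7.32.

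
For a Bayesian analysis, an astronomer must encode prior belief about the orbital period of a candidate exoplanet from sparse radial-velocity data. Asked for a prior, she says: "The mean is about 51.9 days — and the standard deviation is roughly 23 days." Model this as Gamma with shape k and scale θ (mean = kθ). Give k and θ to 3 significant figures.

For Gamma(k, scale θ): mean = kθ, variance = kθ², so CV = 1/√k.
CV = SD/mean = 23/51.9 = 0.4432, hence k = 1/CV² = 5.09.
Then θ = mean/k = 51.9/5.09 = 10.2.

k ≈ 5.09, θ ≈ 10.2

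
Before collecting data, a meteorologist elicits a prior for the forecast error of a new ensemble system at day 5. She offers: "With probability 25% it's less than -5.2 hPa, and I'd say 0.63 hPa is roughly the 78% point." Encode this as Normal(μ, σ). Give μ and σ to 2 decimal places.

μ = -2.48, σ = 4.03

For Normal(μ,σ), the p-quantile is μ + z_p·σ. Here z_{0.25} = -0.6745, z_{0.78} = 0.7722.
So -5.2 = μ − 0.6745σ and 0.63 = μ + 0.7722σ.
Subtracting: σ = (0.63 − -5.2)/(0.7722 − (-0.6745)) = 4.03.
Then μ = -5.2 − (-0.6745)·4.03 = -2.48.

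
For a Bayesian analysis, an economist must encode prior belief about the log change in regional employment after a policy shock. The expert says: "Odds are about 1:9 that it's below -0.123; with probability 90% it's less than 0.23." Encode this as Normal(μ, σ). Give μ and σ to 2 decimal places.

For Normal(μ,σ), the p-quantile is μ + z_p·σ. Here z_{0.1} = -1.282, z_{0.9} = 1.282.
So -0.123 = μ − 1.282σ and 0.23 = μ + 1.282σ.
Subtracting: σ = (0.23 − -0.123)/(1.282 − (-1.282)) = 0.14.
Then μ = -0.123 − (-1.282)·0.14 = 0.05.

μ = 0.05, σ = 0.14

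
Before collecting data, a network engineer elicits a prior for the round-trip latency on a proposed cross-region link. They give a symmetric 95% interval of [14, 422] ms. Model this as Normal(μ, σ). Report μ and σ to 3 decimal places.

μ = 218.000, σ = 104.084

A symmetric 95% interval runs μ ± z·σ with z = 1.96.
Half-width = 204, so σ = 204/1.96 = 104.084.
μ is the interval midpoint, 218.000.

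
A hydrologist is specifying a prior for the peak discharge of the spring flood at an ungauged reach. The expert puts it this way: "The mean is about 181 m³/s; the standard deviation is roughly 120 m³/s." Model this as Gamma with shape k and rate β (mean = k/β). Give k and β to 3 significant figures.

k ≈ 2.28, β ≈ 0.0126

For Gamma(k, rate β): mean = k/β, variance = k/β², so CV = 1/√k.
CV = SD/mean = 120/181 = 0.663, hence k = 1/CV² = 2.28.
Then β = k/mean = 2.28/181 = 0.0126.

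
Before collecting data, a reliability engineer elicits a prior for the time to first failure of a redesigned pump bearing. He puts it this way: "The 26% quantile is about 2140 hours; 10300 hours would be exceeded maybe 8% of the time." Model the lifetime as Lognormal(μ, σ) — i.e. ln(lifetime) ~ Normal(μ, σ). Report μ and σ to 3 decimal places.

If T ~ Lognormal(μ,σ) then ln T ~ Normal(μ,σ), so the p-quantile of ln T is μ + z_p·σ.
ln(2140) = 7.669 and ln(10300) = 9.24; z_{0.26} = -0.6433, z_{0.92} = 1.405.
σ = (9.24 − 7.669)/(1.405 − (-0.6433)) = 0.767.
μ = 7.669 − (-0.6433)·0.767 = 8.162.

μ ≈ 8.162, σ ≈ 0.767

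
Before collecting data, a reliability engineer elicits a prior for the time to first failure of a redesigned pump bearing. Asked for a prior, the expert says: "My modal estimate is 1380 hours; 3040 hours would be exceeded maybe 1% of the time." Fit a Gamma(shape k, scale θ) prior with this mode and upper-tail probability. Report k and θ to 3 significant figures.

k ≈ 8.73, θ ≈ 179

Gamma(k,θ) with k>1 has mode (k−1)θ, so θ = 1380/(k−1).
Need P(X < 3040) = 0.99 with θ tied to k this way. Start at k = 2, θ = 1380: P(X<3040) ≈ 0.646.
Too low — raise k to concentrate. Iterating converges to k ≈ 8.73.
Then θ = 1380/(8.73−1) ≈ 179.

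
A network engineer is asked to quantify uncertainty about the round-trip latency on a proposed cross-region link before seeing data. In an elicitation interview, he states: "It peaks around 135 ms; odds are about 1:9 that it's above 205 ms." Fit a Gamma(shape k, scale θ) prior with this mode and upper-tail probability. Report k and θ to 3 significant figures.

Gamma(k,θ) with k>1 has mode (k−1)θ, so θ = 135/(k−1).
Need P(X < 205) = 0.9 with θ tied to k this way. Start at k = 2, θ = 135: P(X<205) ≈ 0.448.
Too low — raise k to concentrate. Iterating converges to k ≈ 11.7.
Then θ = 135/(11.7−1) ≈ 12.6.

k ≈ 11.7, θ ≈ 12.6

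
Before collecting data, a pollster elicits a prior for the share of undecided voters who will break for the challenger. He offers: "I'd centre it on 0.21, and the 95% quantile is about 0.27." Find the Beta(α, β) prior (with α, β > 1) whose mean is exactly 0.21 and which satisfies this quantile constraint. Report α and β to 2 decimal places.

With mean 0.21 fixed, write α = 0.21s, β = 0.79s where s = α+β.
Need P(θ < 0.27) = 0.95 under Beta(0.21s, 0.79s). Normal approximation: (q−m)/√(m(1−m)/s) ≈ z_{0.95} = 1.64, so s ≈ 0.21·0.79·(1.64)²/(0.27−0.21)² = 124.7.
At s = 124.7: P(θ<0.27) ≈ 0.944. Adjusting to match 0.95 gives s ≈ 134.24.
So α = 0.21·134.24 ≈ 28.19, β = 0.79·134.24 ≈ 106.05.

α ≈ 28.19, β ≈ 106.05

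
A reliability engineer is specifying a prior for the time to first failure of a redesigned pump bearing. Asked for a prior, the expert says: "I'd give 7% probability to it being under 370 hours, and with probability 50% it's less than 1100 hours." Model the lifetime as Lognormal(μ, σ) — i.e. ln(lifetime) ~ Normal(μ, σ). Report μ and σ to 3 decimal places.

If T ~ Lognormal(μ,σ) then ln T ~ Normal(μ,σ), so the p-quantile of ln T is μ + z_p·σ.
ln(370) = 5.914 and ln(1100) = 7.003; z_{0.07} = -1.476, z_{0.5} = 0.
σ = (7.003 − 5.914)/(0 − (-1.476)) = 0.738.
μ = 5.914 − (-1.476)·0.738 = 7.003.

μ ≈ 7.003, σ ≈ 0.738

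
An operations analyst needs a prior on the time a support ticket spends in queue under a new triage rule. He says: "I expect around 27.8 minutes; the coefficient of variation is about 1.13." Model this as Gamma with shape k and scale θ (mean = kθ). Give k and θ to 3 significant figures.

k ≈ 0.783, θ ≈ 35.5

For Gamma(k, scale θ): mean = kθ, variance = kθ², so CV = 1/√k.
CV = 1.13, hence k = 1/CV² = 0.783.
Then θ = mean/k = 27.8/0.783 = 35.5.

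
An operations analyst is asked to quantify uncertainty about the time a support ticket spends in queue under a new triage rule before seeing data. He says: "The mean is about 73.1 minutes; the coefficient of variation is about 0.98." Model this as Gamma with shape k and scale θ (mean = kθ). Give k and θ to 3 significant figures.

For Gamma(k, scale θ): mean = kθ, variance = kθ², so CV = 1/√k.
CV = 0.98, hence k = 1/CV² = 1.04.
Then θ = mean/k = 73.1/1.04 = 70.2.

k ≈ 1.04, θ ≈ 70.2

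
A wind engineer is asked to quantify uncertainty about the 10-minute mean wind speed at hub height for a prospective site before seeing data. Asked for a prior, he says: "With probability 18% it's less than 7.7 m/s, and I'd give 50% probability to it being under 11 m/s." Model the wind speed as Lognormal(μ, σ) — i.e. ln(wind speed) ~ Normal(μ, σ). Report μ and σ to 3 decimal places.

If T ~ Lognormal(μ,σ) then ln T ~ Normal(μ,σ), so the p-quantile of ln T is μ + z_p·σ.
ln(7.7) = 2.041 and ln(11) = 2.398; z_{0.18} = -0.9154, z_{0.5} = 0.
σ = (2.398 − 2.041)/(0 − (-0.9154)) = 0.390.
μ = 2.041 − (-0.9154)·0.390 = 2.398.

μ ≈ 2.398, σ ≈ 0.390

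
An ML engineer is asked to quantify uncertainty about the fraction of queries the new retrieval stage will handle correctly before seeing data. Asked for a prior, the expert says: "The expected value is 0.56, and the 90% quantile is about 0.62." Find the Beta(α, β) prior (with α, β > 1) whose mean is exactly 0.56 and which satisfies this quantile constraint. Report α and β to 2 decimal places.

α ≈ 62.27, β ≈ 48.93

With mean 0.56 fixed, write α = 0.56s, β = 0.44s where s = α+β.
Need P(θ < 0.62) = 0.9 under Beta(0.56s, 0.44s). Normal approximation: (q−m)/√(m(1−m)/s) ≈ z_{0.9} = 1.28, so s ≈ 0.56·0.44·(1.28)²/(0.62−0.56)² = 112.4.
At s = 112.4: P(θ<0.62) ≈ 0.901. Adjusting to match 0.9 gives s ≈ 111.20.
So α = 0.56·111.20 ≈ 62.27, β = 0.44·111.20 ≈ 48.93.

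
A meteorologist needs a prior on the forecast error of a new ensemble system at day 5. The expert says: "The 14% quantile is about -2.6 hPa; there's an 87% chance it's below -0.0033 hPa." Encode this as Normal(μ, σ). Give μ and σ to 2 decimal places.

μ = -1.33, σ = 1.18

The p-quantile of Normal(μ,σ) is μ + z_p·σ, with z_{0.14} = -1.08 and z_{0.87} = 1.126.
Eliminate σ: μ = (z₂·x₁ − z₁·x₂)/(z₂ − z₁) = (1.126·-2.6 − (-1.08)·-0.0033)/2.207 = -1.33.
Then σ = (x₂ − x₁)/(z₂ − z₁) = (-0.0033 − -2.6)/2.207 = 1.18.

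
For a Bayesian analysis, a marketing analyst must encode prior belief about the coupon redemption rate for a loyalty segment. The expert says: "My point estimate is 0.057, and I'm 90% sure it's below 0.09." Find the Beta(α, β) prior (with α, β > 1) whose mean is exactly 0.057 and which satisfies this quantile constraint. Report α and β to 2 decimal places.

With mean 0.057 fixed, write α = 0.057s, β = 0.943s where s = α+β.
Need P(θ < 0.09) = 0.9 under Beta(0.057s, 0.943s). Normal approximation: (q−m)/√(m(1−m)/s) ≈ z_{0.9} = 1.28, so s ≈ 0.057·0.943·(1.28)²/(0.09−0.057)² = 81.1.
At s = 81.1: P(θ<0.09) ≈ 0.893. Adjusting to match 0.9 gives s ≈ 88.07.
So α = 0.057·88.07 ≈ 5.02, β = 0.943·88.07 ≈ 83.05.

α ≈ 5.02, β ≈ 83.05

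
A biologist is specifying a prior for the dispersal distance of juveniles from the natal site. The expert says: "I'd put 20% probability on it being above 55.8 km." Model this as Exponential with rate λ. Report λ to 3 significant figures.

P(T > 55.8) = e^(−λ·55.8) = 0.2, so λ = −ln(0.2)/55.8 = 0.0288.

λ ≈ 0.0288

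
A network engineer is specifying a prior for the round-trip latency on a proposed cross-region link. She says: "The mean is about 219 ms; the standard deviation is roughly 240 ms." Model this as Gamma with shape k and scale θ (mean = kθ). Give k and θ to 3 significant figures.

For Gamma(k, scale θ): mean = kθ, variance = kθ², so CV = 1/√k.
CV = SD/mean = 240/219 = 1.096, hence k = 1/CV² = 0.833.
Then θ = mean/k = 219/0.833 = 263.

k ≈ 0.833, θ ≈ 263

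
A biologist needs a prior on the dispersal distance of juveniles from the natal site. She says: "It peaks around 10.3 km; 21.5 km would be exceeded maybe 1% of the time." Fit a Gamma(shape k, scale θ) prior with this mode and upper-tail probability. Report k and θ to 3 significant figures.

Gamma(k,θ) with k>1 has mode (k−1)θ, so θ = 10.3/(k−1).
Need P(X < 21.5) = 0.99 with θ tied to k this way. Start at k = 2, θ = 10.3: P(X<21.5) ≈ 0.617.
Too low — raise k to concentrate. Iterating converges to k ≈ 10.
Then θ = 10.3/(10−1) ≈ 1.15.

k ≈ 10, θ ≈ 1.15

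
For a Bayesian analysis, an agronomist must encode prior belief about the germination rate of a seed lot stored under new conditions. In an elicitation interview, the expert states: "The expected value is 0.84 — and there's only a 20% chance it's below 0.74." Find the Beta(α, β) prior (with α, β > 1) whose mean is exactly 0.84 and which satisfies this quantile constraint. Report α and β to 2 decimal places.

With mean 0.84 fixed, write α = 0.84s, β = 0.16s where s = α+β.
Need P(θ < 0.74) = 0.2 under Beta(0.84s, 0.16s). Normal approximation: (q−m)/√(m(1−m)/s) ≈ z_{0.2} = -0.842, so s ≈ 0.84·0.16·(-0.842)²/(0.74−0.84)² = 9.5.
At s = 9.5: P(θ<0.74) ≈ 0.179. Adjusting to match 0.2 gives s ≈ 6.94.
So α = 0.84·6.94 ≈ 5.83, β = 0.16·6.94 ≈ 1.11.

α ≈ 5.83, β ≈ 1.11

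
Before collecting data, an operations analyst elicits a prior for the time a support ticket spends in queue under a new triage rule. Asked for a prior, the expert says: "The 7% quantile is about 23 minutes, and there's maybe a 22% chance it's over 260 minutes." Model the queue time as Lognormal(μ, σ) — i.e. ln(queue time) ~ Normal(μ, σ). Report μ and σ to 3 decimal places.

μ ≈ 4.728, σ ≈ 1.079

If T ~ Lognormal(μ,σ) then ln T ~ Normal(μ,σ), so the p-quantile of ln T is μ + z_p·σ.
ln(23) = 3.135 and ln(260) = 5.561; z_{0.07} = -1.476, z_{0.78} = 0.7722.
σ = (5.561 − 3.135)/(0.7722 − (-1.476)) = 1.079.
μ = 3.135 − (-1.476)·1.079 = 4.728.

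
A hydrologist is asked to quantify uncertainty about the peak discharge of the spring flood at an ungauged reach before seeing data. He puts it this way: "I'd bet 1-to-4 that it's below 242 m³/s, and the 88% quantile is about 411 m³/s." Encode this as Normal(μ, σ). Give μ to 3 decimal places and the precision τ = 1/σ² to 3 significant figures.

For Normal(μ,σ), the p-quantile is μ + z_p·σ. Here z_{0.2} = -0.8416, z_{0.88} = 1.175.
So 242 = μ − 0.8416σ and 411 = μ + 1.175σ.
Subtracting: σ = (411 − 242)/(1.175 − (-0.8416)) = 83.804.
Then μ = 242 − (-0.8416)·83.804 = 312.531.
Precision τ = 1/σ² = 1/83.8² = 0.000142.

μ = 312.531, τ = 0.000142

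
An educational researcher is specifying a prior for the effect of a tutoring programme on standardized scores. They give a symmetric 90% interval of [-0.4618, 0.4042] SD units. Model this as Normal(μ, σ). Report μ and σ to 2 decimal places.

A symmetric 90% interval runs μ ± z·σ with z = 1.645.
Half-width = 0.433, so σ = 0.433/1.645 = 0.26.
μ is the interval midpoint, -0.03.

μ = -0.03, σ = 0.26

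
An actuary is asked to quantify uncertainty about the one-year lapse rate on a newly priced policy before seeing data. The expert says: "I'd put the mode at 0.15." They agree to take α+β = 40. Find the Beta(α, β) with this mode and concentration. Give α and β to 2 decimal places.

α = 6.70, β = 33.30

For α,β > 1 the Beta mode is (α−1)/(α+β−2). With α+β = 40, the mode is (α−1)/38.
Set (α−1)/38 = 0.15 → α = 1 + 0.15·38 = 6.70.
β = 40 − α = 33.30.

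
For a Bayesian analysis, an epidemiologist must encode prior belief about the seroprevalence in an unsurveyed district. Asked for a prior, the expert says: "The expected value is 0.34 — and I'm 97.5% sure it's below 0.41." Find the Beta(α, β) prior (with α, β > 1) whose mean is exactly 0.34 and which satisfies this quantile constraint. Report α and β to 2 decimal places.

α ≈ 62.23, β ≈ 120.81

With mean 0.34 fixed, write α = 0.34s, β = 0.66s where s = α+β.
Need P(θ < 0.41) = 0.975 under Beta(0.34s, 0.66s). Normal approximation: (q−m)/√(m(1−m)/s) ≈ z_{0.975} = 1.96, so s ≈ 0.34·0.66·(1.96)²/(0.41−0.34)² = 175.9.
At s = 175.9: P(θ<0.41) ≈ 0.973. Adjusting to match 0.975 gives s ≈ 183.04.
So α = 0.34·183.04 ≈ 62.23, β = 0.66·183.04 ≈ 120.81.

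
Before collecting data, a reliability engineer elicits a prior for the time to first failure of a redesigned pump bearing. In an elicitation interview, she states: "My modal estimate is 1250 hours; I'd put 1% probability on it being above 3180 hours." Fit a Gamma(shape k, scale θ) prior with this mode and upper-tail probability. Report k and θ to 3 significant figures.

k ≈ 6.36, θ ≈ 233

Gamma(k,θ) with k>1 has mode (k−1)θ, so θ = 1250/(k−1).
Need P(X < 3180) = 0.99 with θ tied to k this way. Start at k = 2, θ = 1250: P(X<3180) ≈ 0.722.
Too low — raise k to concentrate. Iterating converges to k ≈ 6.36.
Then θ = 1250/(6.36−1) ≈ 233.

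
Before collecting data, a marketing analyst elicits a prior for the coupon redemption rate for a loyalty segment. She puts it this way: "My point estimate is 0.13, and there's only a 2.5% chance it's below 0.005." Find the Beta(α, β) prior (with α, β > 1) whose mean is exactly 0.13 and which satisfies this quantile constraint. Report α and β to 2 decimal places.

α ≈ 1.10, β ≈ 7.37

With mean 0.13 fixed, write α = 0.13s, β = 0.87s where s = α+β.
Need P(θ < 0.005) = 0.025 under Beta(0.13s, 0.87s). Normal approximation: (q−m)/√(m(1−m)/s) ≈ z_{0.025} = -1.96, so s ≈ 0.13·0.87·(-1.96)²/(0.005−0.13)² = 27.8.
At s = 27.8: P(θ<0.005) ≈ 0.000. Adjusting to match 0.025 gives s ≈ 8.47.
So α = 0.13·8.47 ≈ 1.10, β = 0.87·8.47 ≈ 7.37.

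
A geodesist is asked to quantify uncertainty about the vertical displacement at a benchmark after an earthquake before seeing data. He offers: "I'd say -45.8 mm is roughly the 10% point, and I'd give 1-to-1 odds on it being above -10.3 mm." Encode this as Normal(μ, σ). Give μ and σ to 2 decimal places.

The p-quantile of Normal(μ,σ) is μ + z_p·σ, with z_{0.1} = -1.282 and z_{0.5} = 0.
Eliminate σ: μ = (z₂·x₁ − z₁·x₂)/(z₂ − z₁) = (0·-45.8 − (-1.282)·-10.3)/1.282 = -10.30.
Then σ = (x₂ − x₁)/(z₂ − z₁) = (-10.3 − -45.8)/1.282 = 27.70.

μ = -10.30, σ = 27.70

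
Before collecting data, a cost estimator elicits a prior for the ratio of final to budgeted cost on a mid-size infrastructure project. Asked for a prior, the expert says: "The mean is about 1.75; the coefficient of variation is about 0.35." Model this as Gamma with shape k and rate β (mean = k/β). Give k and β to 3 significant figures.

For Gamma(k, rate β): mean = k/β, variance = k/β², so CV = 1/√k.
CV = 0.35, hence k = 1/CV² = 8.16.
Then β = k/mean = 8.16/1.75 = 4.66.

k ≈ 8.16, β ≈ 4.66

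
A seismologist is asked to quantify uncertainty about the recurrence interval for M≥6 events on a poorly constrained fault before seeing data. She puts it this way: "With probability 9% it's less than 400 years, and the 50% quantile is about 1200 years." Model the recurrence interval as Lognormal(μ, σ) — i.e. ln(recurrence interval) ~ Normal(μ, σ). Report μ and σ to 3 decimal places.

If T ~ Lognormal(μ,σ) then ln T ~ Normal(μ,σ), so the p-quantile of ln T is μ + z_p·σ.
ln(400) = 5.991 and ln(1200) = 7.09; z_{0.09} = -1.341, z_{0.5} = 0.
σ = (7.09 − 5.991)/(0 − (-1.341)) = 0.819.
μ = 5.991 − (-1.341)·0.819 = 7.090.

μ ≈ 7.090, σ ≈ 0.819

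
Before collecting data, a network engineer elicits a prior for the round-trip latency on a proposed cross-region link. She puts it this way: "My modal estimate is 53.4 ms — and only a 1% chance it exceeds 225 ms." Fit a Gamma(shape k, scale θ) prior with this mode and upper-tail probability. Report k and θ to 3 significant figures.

k ≈ 2.99, θ ≈ 26.8

Gamma(k,θ) with k>1 has mode (k−1)θ, so θ = 53.4/(k−1).
Need P(X < 225) = 0.99 with θ tied to k this way. Start at k = 2, θ = 53.4: P(X<225) ≈ 0.923.
Too low — raise k to concentrate. Iterating converges to k ≈ 2.99.
Then θ = 53.4/(2.99−1) ≈ 26.8.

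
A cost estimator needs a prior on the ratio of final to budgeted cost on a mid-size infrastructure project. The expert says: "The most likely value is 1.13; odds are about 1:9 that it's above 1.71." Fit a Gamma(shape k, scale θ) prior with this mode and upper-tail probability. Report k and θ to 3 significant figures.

Gamma(k,θ) with k>1 has mode (k−1)θ, so θ = 1.13/(k−1).
Need P(X < 1.71) = 0.9 with θ tied to k this way. Start at k = 2, θ = 1.13: P(X<1.71) ≈ 0.447.
Too low — raise k to concentrate. Iterating converges to k ≈ 11.9.
Then θ = 1.13/(11.9−1) ≈ 0.104.

k ≈ 11.9, θ ≈ 0.104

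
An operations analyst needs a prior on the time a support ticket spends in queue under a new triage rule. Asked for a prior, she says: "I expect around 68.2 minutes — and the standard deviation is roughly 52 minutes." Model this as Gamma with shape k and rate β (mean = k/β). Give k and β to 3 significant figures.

For Gamma(k, rate β): mean = k/β, variance = k/β², so CV = 1/√k.
CV = SD/mean = 52/68.2 = 0.7625, hence k = 1/CV² = 1.72.
Then β = k/mean = 1.72/68.2 = 0.0252.

k ≈ 1.72, β ≈ 0.0252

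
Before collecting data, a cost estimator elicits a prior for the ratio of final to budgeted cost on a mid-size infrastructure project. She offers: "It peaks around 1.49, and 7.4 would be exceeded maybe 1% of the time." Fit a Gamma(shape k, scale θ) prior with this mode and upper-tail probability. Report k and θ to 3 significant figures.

Gamma(k,θ) with k>1 has mode (k−1)θ, so θ = 1.49/(k−1).
Need P(X < 7.4) = 0.99 with θ tied to k this way. Start at k = 2, θ = 1.49: P(X<7.4) ≈ 0.958.
Too low — raise k to concentrate. Iterating converges to k ≈ 2.53.
Then θ = 1.49/(2.53−1) ≈ 0.974.

k ≈ 2.53, θ ≈ 0.974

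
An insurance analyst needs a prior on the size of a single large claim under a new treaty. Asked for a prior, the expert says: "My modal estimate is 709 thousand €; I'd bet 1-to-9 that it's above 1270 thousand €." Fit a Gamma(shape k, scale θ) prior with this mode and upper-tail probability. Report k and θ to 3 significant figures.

k ≈ 6.6, θ ≈ 127

Gamma(k,θ) with k>1 has mode (k−1)θ, so θ = 709/(k−1).
Need P(X < 1270) = 0.9 with θ tied to k this way. Start at k = 2, θ = 709: P(X<1270) ≈ 0.535.
Too low — raise k to concentrate. Iterating converges to k ≈ 6.6.
Then θ = 709/(6.6−1) ≈ 127.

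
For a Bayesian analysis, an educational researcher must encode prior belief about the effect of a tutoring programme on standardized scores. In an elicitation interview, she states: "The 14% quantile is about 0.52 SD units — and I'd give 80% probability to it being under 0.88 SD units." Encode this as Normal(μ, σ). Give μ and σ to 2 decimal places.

The p-quantile of Normal(μ,σ) is μ + z_p·σ, with z_{0.14} = -1.08 and z_{0.8} = 0.8416.
Eliminate σ: μ = (z₂·x₁ − z₁·x₂)/(z₂ − z₁) = (0.8416·0.52 − (-1.08)·0.88)/1.922 = 0.72.
Then σ = (x₂ − x₁)/(z₂ − z₁) = (0.88 − 0.52)/1.922 = 0.19.

μ = 0.72, σ = 0.19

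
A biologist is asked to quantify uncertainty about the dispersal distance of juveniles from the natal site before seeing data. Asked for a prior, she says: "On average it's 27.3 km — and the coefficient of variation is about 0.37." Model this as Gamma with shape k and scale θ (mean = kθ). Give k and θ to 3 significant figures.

For Gamma(k, scale θ): mean = kθ, variance = kθ², so CV = 1/√k.
CV = 0.37, hence k = 1/CV² = 7.3.
Then θ = mean/k = 27.3/7.3 = 3.74.

k ≈ 7.3, θ ≈ 3.74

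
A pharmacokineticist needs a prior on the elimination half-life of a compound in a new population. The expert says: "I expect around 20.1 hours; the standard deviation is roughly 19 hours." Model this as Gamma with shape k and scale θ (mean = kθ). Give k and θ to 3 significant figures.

For Gamma(k, scale θ): mean = kθ, variance = kθ², so CV = 1/√k.
CV = SD/mean = 19/20.1 = 0.9453, hence k = 1/CV² = 1.12.
Then θ = mean/k = 20.1/1.12 = 18.

k ≈ 1.12, θ ≈ 18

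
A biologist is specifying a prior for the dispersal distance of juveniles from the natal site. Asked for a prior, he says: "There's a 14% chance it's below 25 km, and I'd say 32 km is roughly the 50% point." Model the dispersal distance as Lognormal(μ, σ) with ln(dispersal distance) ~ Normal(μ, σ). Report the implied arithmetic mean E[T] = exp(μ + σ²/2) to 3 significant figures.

If T ~ Lognormal(μ,σ) then ln T ~ Normal(μ,σ), so the p-quantile of ln T is μ + z_p·σ.
ln(25) = 3.219 and ln(32) = 3.466; z_{0.14} = -1.08, z_{0.5} = 0.
σ = (3.466 − 3.219)/(0 − (-1.08)) = 0.229.
μ = 3.219 − (-1.08)·0.229 = 3.466.
E[T] = exp(μ + σ²/2) = exp(3.466 + 0.0261) = 32.8 km.

E[T] ≈ 32.8 km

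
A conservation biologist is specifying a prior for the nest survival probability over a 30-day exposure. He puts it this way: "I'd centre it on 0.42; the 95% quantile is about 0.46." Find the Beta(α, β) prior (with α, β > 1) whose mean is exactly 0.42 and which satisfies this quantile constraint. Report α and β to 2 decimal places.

α ≈ 174.55, β ≈ 241.04

With mean 0.42 fixed, write α = 0.42s, β = 0.58s where s = α+β.
Need P(θ < 0.46) = 0.95 under Beta(0.42s, 0.58s). Normal approximation: (q−m)/√(m(1−m)/s) ≈ z_{0.95} = 1.64, so s ≈ 0.42·0.58·(1.64)²/(0.46−0.42)² = 411.9.
At s = 411.9: P(θ<0.46) ≈ 0.949. Adjusting to match 0.95 gives s ≈ 415.59.
So α = 0.42·415.59 ≈ 174.55, β = 0.58·415.59 ≈ 241.04.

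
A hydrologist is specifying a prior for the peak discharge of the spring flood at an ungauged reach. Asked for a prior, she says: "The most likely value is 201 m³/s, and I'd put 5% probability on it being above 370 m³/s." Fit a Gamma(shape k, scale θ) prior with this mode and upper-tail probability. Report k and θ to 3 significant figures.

Gamma(k,θ) with k>1 has mode (k−1)θ, so θ = 201/(k−1).
Need P(X < 370) = 0.95 with θ tied to k this way. Start at k = 2, θ = 201: P(X<370) ≈ 0.549.
Too low — raise k to concentrate. Iterating converges to k ≈ 8.48.
Then θ = 201/(8.48−1) ≈ 26.9.

k ≈ 8.48, θ ≈ 26.9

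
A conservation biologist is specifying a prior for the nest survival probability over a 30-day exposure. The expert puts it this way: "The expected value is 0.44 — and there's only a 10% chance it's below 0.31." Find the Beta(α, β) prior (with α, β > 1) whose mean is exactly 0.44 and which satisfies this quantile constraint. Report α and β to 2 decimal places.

α ≈ 10.19, β ≈ 12.97

With mean 0.44 fixed, write α = 0.44s, β = 0.56s where s = α+β.
Need P(θ < 0.31) = 0.1 under Beta(0.44s, 0.56s). Normal approximation: (q−m)/√(m(1−m)/s) ≈ z_{0.1} = -1.28, so s ≈ 0.44·0.56·(-1.28)²/(0.31−0.44)² = 23.9.
At s = 23.9: P(θ<0.31) ≈ 0.096. Adjusting to match 0.1 gives s ≈ 23.16.
So α = 0.44·23.16 ≈ 10.19, β = 0.56·23.16 ≈ 12.97.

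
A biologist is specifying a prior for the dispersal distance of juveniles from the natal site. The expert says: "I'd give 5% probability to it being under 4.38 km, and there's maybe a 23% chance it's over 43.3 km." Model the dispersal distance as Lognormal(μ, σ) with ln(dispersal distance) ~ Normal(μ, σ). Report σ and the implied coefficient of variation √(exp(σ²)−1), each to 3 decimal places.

If T ~ Lognormal(μ,σ) then ln T ~ Normal(μ,σ), so the p-quantile of ln T is μ + z_p·σ.
ln(4.38) = 1.477 and ln(43.3) = 3.768; z_{0.05} = -1.645, z_{0.77} = 0.7388.
σ = (3.768 − 1.477)/(0.7388 − (-1.645)) = 0.961.
μ = 1.477 − (-1.645)·0.961 = 3.058.
CV = √(exp(σ²)−1) = √(exp(0.9238)−1) = 1.232.

σ ≈ 0.961, CV ≈ 1.232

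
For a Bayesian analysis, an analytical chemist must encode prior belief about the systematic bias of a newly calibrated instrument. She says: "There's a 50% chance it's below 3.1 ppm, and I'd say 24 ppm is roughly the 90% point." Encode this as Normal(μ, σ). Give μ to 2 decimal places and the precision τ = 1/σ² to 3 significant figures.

μ = 3.10, τ = 0.00376

For Normal(μ,σ), the p-quantile is μ + z_p·σ. Here z_{0.5} = 0, z_{0.9} = 1.282.
So 3.1 = μ + 0σ and 24 = μ + 1.282σ.
Subtracting: σ = (24 − 3.1)/(1.282 − (0)) = 16.31.
Then μ = 3.1 − (0)·16.31 = 3.10.
Precision τ = 1/σ² = 1/16.31² = 0.00376.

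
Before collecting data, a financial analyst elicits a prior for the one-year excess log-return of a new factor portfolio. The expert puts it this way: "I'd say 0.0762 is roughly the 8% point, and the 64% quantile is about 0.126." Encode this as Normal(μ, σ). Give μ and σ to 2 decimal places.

The p-quantile of Normal(μ,σ) is μ + z_p·σ, with z_{0.08} = -1.405 and z_{0.64} = 0.3585.
Eliminate σ: μ = (z₂·x₁ − z₁·x₂)/(z₂ − z₁) = (0.3585·0.0762 − (-1.405)·0.126)/1.764 = 0.12.
Then σ = (x₂ − x₁)/(z₂ − z₁) = (0.126 − 0.0762)/1.764 = 0.03.

μ = 0.12, σ = 0.03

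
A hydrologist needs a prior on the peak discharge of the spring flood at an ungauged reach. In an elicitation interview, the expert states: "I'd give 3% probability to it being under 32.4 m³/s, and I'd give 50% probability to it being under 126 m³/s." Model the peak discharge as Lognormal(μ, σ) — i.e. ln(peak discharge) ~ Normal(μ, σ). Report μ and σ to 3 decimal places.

If T ~ Lognormal(μ,σ) then ln T ~ Normal(μ,σ), so the p-quantile of ln T is μ + z_p·σ.
ln(32.4) = 3.478 and ln(126) = 4.836; z_{0.03} = -1.881, z_{0.5} = 0.
σ = (4.836 − 3.478)/(0 − (-1.881)) = 0.722.
μ = 3.478 − (-1.881)·0.722 = 4.836.

μ ≈ 4.836, σ ≈ 0.722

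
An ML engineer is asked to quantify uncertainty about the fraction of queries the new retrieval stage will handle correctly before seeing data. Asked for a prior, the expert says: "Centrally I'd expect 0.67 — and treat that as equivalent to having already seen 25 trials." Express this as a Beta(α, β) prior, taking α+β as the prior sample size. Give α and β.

α = 16.75, β = 8.25

Under the effective-sample-size interpretation, Beta(α, β) has prior mean α/(α+β) and prior sample size α+β.
So α+β = 25 and α/(α+β) = 0.67, giving α = 0.67·25 = 16.75 and β = 25 − 16.75 = 8.25.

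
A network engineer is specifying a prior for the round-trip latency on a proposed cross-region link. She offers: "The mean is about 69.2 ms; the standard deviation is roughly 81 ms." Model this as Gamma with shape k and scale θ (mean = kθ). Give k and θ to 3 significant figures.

k ≈ 0.73, θ ≈ 94.8

For Gamma(k, scale θ): mean = kθ, variance = kθ², so CV = 1/√k.
CV = SD/mean = 81/69.2 = 1.171, hence k = 1/CV² = 0.73.
Then θ = mean/k = 69.2/0.73 = 94.8.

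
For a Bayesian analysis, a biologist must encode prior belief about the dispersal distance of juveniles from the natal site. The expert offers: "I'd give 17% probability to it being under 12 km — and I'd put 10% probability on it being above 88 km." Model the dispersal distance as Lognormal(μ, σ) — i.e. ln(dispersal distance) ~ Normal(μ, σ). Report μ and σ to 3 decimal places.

If T ~ Lognormal(μ,σ) then ln T ~ Normal(μ,σ), so the p-quantile of ln T is μ + z_p·σ.
ln(12) = 2.485 and ln(88) = 4.477; z_{0.17} = -0.9542, z_{0.9} = 1.282.
σ = (4.477 − 2.485)/(1.282 − (-0.9542)) = 0.891.
μ = 2.485 − (-0.9542)·0.891 = 3.335.

μ ≈ 3.335, σ ≈ 0.891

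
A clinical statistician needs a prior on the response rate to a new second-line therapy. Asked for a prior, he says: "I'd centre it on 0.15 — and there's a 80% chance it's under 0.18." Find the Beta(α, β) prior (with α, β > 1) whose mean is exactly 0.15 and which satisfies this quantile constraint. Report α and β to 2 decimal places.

With mean 0.15 fixed, write α = 0.15s, β = 0.85s where s = α+β.
Need P(θ < 0.18) = 0.8 under Beta(0.15s, 0.85s). Normal approximation: (q−m)/√(m(1−m)/s) ≈ z_{0.8} = 0.842, so s ≈ 0.15·0.85·(0.842)²/(0.18−0.15)² = 100.3.
At s = 100.3: P(θ<0.18) ≈ 0.806. Adjusting to match 0.8 gives s ≈ 94.56.
So α = 0.15·94.56 ≈ 14.18, β = 0.85·94.56 ≈ 80.37.

α ≈ 14.18, β ≈ 80.37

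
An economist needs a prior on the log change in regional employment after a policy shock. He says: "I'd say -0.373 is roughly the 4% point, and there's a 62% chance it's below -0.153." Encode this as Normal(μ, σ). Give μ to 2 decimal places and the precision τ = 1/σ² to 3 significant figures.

μ = -0.19, τ = 87.4

The p-quantile of Normal(μ,σ) is μ + z_p·σ, with z_{0.04} = -1.751 and z_{0.62} = 0.3055.
Eliminate σ: μ = (z₂·x₁ − z₁·x₂)/(z₂ − z₁) = (0.3055·-0.373 − (-1.751)·-0.153)/2.056 = -0.19.
Then σ = (x₂ − x₁)/(z₂ − z₁) = (-0.153 − -0.373)/2.056 = 0.11.
Precision τ = 1/σ² = 1/0.107² = 87.4.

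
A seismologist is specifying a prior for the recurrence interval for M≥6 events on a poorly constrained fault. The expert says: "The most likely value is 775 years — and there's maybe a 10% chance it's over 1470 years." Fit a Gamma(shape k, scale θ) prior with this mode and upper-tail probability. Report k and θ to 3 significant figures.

Gamma(k,θ) with k>1 has mode (k−1)θ, so θ = 775/(k−1).
Need P(X < 1470) = 0.9 with θ tied to k this way. Start at k = 2, θ = 775: P(X<1470) ≈ 0.565.
Too low — raise k to concentrate. Iterating converges to k ≈ 5.67.
Then θ = 775/(5.67−1) ≈ 166.

k ≈ 5.67, θ ≈ 166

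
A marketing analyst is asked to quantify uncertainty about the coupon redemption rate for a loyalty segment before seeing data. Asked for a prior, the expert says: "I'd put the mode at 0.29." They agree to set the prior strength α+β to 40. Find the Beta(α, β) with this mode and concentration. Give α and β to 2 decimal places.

α = 12.02, β = 27.98

For α,β > 1 the Beta mode is (α−1)/(α+β−2). With α+β = 40, the mode is (α−1)/38.
Set (α−1)/38 = 0.29 → α = 1 + 0.29·38 = 12.02.
β = 40 − α = 27.98.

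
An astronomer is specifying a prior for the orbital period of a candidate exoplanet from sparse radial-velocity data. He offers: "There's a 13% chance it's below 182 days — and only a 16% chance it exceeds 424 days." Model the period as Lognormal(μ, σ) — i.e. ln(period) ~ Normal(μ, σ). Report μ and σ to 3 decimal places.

μ ≈ 5.653, σ ≈ 0.399

If T ~ Lognormal(μ,σ) then ln T ~ Normal(μ,σ), so the p-quantile of ln T is μ + z_p·σ.
ln(182) = 5.204 and ln(424) = 6.05; z_{0.13} = -1.126, z_{0.84} = 0.9945.
σ = (6.05 − 5.204)/(0.9945 − (-1.126)) = 0.399.
μ = 5.204 − (-1.126)·0.399 = 5.653.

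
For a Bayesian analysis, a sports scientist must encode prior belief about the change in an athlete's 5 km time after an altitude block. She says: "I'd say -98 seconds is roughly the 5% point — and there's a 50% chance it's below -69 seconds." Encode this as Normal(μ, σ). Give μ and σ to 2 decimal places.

μ = -69.00, σ = 17.63

For Normal(μ,σ), the p-quantile is μ + z_p·σ. Here z_{0.05} = -1.645, z_{0.5} = 0.
So -98 = μ − 1.645σ and -69 = μ + 0σ.
Subtracting: σ = (-69 − -98)/(0 − (-1.645)) = 17.63.
Then μ = -98 − (-1.645)·17.63 = -69.00.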